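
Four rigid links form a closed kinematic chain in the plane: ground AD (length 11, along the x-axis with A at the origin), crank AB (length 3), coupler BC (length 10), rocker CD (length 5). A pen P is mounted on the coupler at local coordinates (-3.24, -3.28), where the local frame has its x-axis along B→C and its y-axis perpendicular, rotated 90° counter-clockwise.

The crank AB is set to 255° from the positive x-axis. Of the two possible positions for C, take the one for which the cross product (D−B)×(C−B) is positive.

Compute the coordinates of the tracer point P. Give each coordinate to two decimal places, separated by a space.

-1.35 -7.47

A=(0,0), D=(11.00,0)
B = A + 3.00·(cos255°, sin255°) = (-0.7765, -2.8978)
|BD| = 12.1277
circle(B,10.00) ∩ circle(D,5.00): a=9.1560, h=4.0210
  candidates: C₊=(7.1535,3.1945) cross=48.766; C₋=(9.0751,-4.6146) cross=-48.766
  mode + wants cross > 0 → take C=(7.1535,3.1945) (cross=48.766)
ex = (C−B)/|BC| = (0.7930,0.6092); ey = (-0.6092,0.7930)
P = B + -3.24·ex + -3.28·ey = (-1.3475,-7.4727)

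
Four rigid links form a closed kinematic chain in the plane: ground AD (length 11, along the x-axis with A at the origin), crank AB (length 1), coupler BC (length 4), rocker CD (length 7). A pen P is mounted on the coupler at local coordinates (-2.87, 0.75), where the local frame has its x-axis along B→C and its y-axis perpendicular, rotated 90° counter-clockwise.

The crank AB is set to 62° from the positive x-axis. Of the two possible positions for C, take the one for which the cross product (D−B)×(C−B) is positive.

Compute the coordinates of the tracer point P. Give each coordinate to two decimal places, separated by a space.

-2.50 0.78

A=(0,0), D=(11.00,0)
B = A + 1.00·(cos62°, sin62°) = (0.4695, 0.8829)
|BD| = 10.5675
circle(B,4.00) ∩ circle(D,7.00): a=3.7223, h=1.4643
  candidates: C₊=(4.3011,2.0311) cross=15.474; C₋=(4.0565,-0.8872) cross=-15.474
  mode + wants cross > 0 → take C=(4.3011,2.0311) (cross=15.474)
ex = (C−B)/|BC| = (0.9579,0.2870); ey = (-0.2870,0.9579)
P = B + -2.87·ex + 0.75·ey = (-2.4950,0.7776)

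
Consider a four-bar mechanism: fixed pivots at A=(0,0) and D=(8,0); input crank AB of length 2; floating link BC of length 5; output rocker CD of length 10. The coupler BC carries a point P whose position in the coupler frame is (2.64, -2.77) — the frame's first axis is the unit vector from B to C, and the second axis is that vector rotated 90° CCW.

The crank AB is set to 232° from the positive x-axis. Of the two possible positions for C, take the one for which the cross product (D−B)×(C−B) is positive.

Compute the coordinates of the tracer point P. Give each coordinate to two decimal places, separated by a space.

1.45 1.15

A=(0,0), D=(8.00,0)
B = A + 2.00·(cos232°, sin232°) = (-1.2313, -1.5760)
|BD| = 9.3649
circle(B,5.00) ∩ circle(D,10.00): a=0.6781, h=4.9538
  candidates: C₊=(-1.3965,3.4212) cross=46.392; C₋=(0.2708,-6.3450) cross=-46.392
  mode + wants cross > 0 → take C=(-1.3965,3.4212) (cross=46.392)
ex = (C−B)/|BC| = (-0.0330,0.9995); ey = (-0.9995,-0.0330)
P = B + 2.64·ex + -2.77·ey = (1.4499,1.1541)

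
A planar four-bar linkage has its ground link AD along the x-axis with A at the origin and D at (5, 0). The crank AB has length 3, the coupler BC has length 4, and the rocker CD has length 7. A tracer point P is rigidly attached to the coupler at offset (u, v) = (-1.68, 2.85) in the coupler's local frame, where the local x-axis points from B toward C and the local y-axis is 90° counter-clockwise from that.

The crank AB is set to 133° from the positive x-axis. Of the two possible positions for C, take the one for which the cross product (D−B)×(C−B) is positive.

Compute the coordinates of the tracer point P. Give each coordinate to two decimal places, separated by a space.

-5.32 2.66

A=(0,0), D=(5.00,0)
B = A + 3.00·(cos133°, sin133°) = (-2.0460, 2.1941)
|BD| = 7.3797
circle(B,4.00) ∩ circle(D,7.00): a=1.4540, h=3.7264
  candidates: C₊=(0.4501,5.3197) cross=27.500; C₋=(-1.7656,-1.7961) cross=-27.500
  mode + wants cross > 0 → take C=(0.4501,5.3197) (cross=27.500)
ex = (C−B)/|BC| = (0.6240,0.7814); ey = (-0.7814,0.6240)
P = B + -1.68·ex + 2.85·ey = (-5.3214,2.6598)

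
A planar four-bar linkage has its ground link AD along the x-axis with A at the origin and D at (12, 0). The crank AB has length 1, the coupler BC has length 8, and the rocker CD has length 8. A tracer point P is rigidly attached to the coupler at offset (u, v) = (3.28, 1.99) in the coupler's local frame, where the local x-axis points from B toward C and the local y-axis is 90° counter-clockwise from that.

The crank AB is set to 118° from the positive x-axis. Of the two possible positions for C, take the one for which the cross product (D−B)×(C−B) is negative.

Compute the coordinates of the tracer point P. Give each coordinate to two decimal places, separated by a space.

A=(0,0), D=(12.00,0)
B = A + 1.00·(cos118°, sin118°) = (-0.4695, 0.8829)
|BD| = 12.5007
circle(B,8.00) ∩ circle(D,8.00): a=6.2503, h=4.9933
  candidates: C₊=(6.1180,5.4223) cross=62.420; C₋=(5.4126,-4.5394) cross=-62.420
  mode - wants cross < 0 → take C=(5.4126,-4.5394) (cross=-62.420)
ex = (C−B)/|BC| = (0.7353,-0.6778); ey = (0.6778,0.7353)
P = B + 3.28·ex + 1.99·ey = (3.2910,0.1230)

3.29 0.12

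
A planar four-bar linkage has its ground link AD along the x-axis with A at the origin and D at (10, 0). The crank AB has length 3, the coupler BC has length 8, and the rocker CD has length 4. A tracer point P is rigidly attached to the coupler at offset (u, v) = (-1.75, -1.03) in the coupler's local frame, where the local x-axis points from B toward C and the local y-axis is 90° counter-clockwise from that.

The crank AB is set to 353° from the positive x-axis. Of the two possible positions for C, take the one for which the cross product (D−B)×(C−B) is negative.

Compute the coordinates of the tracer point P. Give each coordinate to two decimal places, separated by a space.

A=(0,0), D=(10.00,0)
B = A + 3.00·(cos353°, sin353°) = (2.9776, -0.3656)
|BD| = 7.0319
circle(B,8.00) ∩ circle(D,4.00): a=6.9290, h=3.9987
  candidates: C₊=(9.6893,3.9879) cross=28.118; C₋=(10.1051,-3.9986) cross=-28.118
  mode - wants cross < 0 → take C=(10.1051,-3.9986) (cross=-28.118)
ex = (C−B)/|BC| = (0.8909,-0.4541); ey = (0.4541,0.8909)
P = B + -1.75·ex + -1.03·ey = (0.9507,-0.4886)

0.95 -0.49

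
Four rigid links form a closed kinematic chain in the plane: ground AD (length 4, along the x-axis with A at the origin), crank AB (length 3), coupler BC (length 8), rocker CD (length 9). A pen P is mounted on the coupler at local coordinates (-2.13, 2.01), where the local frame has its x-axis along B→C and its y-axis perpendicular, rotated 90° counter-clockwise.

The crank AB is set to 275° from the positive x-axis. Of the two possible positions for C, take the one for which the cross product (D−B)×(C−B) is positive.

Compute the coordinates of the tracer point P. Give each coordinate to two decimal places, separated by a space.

-0.20 -5.88

A=(0,0), D=(4.00,0)
B = A + 3.00·(cos275°, sin275°) = (0.2615, -2.9886)
|BD| = 4.7863
circle(B,8.00) ∩ circle(D,9.00): a=0.6172, h=7.9762
  candidates: C₊=(-4.2368,3.6270) cross=38.176; C₋=(5.7240,-8.8333) cross=-38.176
  mode + wants cross > 0 → take C=(-4.2368,3.6270) (cross=38.176)
ex = (C−B)/|BC| = (-0.5623,0.8269); ey = (-0.8269,-0.5623)
P = B + -2.13·ex + 2.01·ey = (-0.2030,-5.8802)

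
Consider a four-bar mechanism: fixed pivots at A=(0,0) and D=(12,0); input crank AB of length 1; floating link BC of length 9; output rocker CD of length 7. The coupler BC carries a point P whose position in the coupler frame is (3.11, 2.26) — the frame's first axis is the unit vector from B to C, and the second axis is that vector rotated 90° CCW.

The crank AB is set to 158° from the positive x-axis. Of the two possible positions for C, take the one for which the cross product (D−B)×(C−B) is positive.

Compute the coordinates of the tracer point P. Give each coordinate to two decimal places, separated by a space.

A=(0,0), D=(12.00,0)
B = A + 1.00·(cos158°, sin158°) = (-0.9272, 0.3746)
|BD| = 12.9326
circle(B,9.00) ∩ circle(D,7.00): a=7.7035, h=4.6536
  candidates: C₊=(6.9079,4.8031) cross=60.184; C₋=(6.6383,-4.5002) cross=-60.184
  mode + wants cross > 0 → take C=(6.9079,4.8031) (cross=60.184)
ex = (C−B)/|BC| = (0.8706,0.4921); ey = (-0.4921,0.8706)
P = B + 3.11·ex + 2.26·ey = (0.6682,3.8724)

0.67 3.87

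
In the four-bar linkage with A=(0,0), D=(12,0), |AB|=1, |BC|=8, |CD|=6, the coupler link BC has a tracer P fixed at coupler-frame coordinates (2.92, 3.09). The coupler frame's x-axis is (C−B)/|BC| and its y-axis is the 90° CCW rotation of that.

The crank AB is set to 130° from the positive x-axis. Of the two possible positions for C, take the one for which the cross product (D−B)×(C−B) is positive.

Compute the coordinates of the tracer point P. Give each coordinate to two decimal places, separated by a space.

1.17 4.61

A=(0,0), D=(12.00,0)
B = A + 1.00·(cos130°, sin130°) = (-0.6428, 0.7660)
|BD| = 12.6660
circle(B,8.00) ∩ circle(D,6.00): a=7.4383, h=2.9447
  candidates: C₊=(6.9600,3.2555) cross=37.298; C₋=(6.6038,-2.6232) cross=-37.298
  mode + wants cross > 0 → take C=(6.9600,3.2555) (cross=37.298)
ex = (C−B)/|BC| = (0.9503,0.3112); ey = (-0.3112,0.9503)
P = B + 2.92·ex + 3.09·ey = (1.1707,4.6113)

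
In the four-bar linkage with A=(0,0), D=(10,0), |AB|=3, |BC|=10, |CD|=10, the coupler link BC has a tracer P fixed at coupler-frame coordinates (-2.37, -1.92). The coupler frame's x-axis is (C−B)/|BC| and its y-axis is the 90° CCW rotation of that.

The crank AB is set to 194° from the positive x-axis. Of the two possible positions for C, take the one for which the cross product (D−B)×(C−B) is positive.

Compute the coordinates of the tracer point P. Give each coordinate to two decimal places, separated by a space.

-2.81 -3.77

A=(0,0), D=(10.00,0)
B = A + 3.00·(cos194°, sin194°) = (-2.9109, -0.7258)
|BD| = 12.9313
circle(B,10.00) ∩ circle(D,10.00): a=6.4656, h=7.6286
  candidates: C₊=(3.1164,7.2537) cross=98.648; C₋=(3.9727,-7.9795) cross=-98.648
  mode + wants cross > 0 → take C=(3.1164,7.2537) (cross=98.648)
ex = (C−B)/|BC| = (0.6027,0.7979); ey = (-0.7979,0.6027)
P = B + -2.37·ex + -1.92·ey = (-2.8073,-3.7741)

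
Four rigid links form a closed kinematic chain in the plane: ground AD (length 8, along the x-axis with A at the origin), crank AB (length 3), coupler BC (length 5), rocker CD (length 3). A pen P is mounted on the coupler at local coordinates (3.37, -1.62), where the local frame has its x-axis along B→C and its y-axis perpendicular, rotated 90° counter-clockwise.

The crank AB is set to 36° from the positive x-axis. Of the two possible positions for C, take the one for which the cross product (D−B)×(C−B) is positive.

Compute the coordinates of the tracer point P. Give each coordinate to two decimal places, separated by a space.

A=(0,0), D=(8.00,0)
B = A + 3.00·(cos36°, sin36°) = (2.4271, 1.7634)
|BD| = 5.8453
circle(B,5.00) ∩ circle(D,3.00): a=4.2913, h=2.5661
  candidates: C₊=(7.2925,2.9154) cross=15.000; C₋=(5.7443,-1.9778) cross=-15.000
  mode + wants cross > 0 → take C=(7.2925,2.9154) (cross=15.000)
ex = (C−B)/|BC| = (0.9731,0.2304); ey = (-0.2304,0.9731)
P = B + 3.37·ex + -1.62·ey = (6.0796,0.9634)

6.08 0.96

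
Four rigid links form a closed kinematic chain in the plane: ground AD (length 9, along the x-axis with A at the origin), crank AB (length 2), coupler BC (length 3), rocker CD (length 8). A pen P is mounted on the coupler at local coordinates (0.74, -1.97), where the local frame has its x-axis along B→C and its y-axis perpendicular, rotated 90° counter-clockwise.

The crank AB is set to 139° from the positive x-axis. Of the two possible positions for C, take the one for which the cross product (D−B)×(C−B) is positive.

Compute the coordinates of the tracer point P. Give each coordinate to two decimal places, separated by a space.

A=(0,0), D=(9.00,0)
B = A + 2.00·(cos139°, sin139°) = (-1.5094, 1.3121)
|BD| = 10.5910
circle(B,3.00) ∩ circle(D,8.00): a=2.6990, h=1.3098
  candidates: C₊=(1.3310,2.2775) cross=13.872; C₋=(1.0065,-0.3220) cross=-13.872
  mode + wants cross > 0 → take C=(1.3310,2.2775) (cross=13.872)
ex = (C−B)/|BC| = (0.9468,0.3218); ey = (-0.3218,0.9468)
P = B + 0.74·ex + -1.97·ey = (-0.1749,-0.3150)

-0.17 -0.31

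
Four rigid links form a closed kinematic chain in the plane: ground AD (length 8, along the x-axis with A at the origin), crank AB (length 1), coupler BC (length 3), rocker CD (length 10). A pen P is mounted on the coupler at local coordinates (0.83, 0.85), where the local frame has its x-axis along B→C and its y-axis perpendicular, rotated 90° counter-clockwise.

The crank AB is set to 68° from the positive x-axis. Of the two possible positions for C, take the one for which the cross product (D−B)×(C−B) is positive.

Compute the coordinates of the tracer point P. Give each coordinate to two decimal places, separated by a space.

A=(0,0), D=(8.00,0)
B = A + 1.00·(cos68°, sin68°) = (0.3746, 0.9272)
|BD| = 7.6816
circle(B,3.00) ∩ circle(D,10.00): a=-2.0825, h=2.1594
  candidates: C₊=(-1.4320,3.3222) cross=16.588; C₋=(-1.9533,-0.9651) cross=-16.588
  mode + wants cross > 0 → take C=(-1.4320,3.3222) (cross=16.588)
ex = (C−B)/|BC| = (-0.6022,0.7983); ey = (-0.7983,-0.6022)
P = B + 0.83·ex + 0.85·ey = (-0.8038,1.0779)

-0.80 1.08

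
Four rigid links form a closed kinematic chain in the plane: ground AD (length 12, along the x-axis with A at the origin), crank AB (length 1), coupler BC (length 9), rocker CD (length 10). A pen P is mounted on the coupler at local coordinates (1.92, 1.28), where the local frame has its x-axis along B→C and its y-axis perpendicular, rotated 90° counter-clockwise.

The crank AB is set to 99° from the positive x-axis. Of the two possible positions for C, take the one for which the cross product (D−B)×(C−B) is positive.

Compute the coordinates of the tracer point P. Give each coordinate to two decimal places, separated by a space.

0.13 3.28

A=(0,0), D=(12.00,0)
B = A + 1.00·(cos99°, sin99°) = (-0.1564, 0.9877)
|BD| = 12.1965
circle(B,9.00) ∩ circle(D,10.00): a=5.3193, h=7.2598
  candidates: C₊=(5.7333,7.7929) cross=88.544; C₋=(4.5575,-6.6790) cross=-88.544
  mode + wants cross > 0 → take C=(5.7333,7.7929) (cross=88.544)
ex = (C−B)/|BC| = (0.6544,0.7561); ey = (-0.7561,0.6544)
P = B + 1.92·ex + 1.28·ey = (0.1322,3.2771)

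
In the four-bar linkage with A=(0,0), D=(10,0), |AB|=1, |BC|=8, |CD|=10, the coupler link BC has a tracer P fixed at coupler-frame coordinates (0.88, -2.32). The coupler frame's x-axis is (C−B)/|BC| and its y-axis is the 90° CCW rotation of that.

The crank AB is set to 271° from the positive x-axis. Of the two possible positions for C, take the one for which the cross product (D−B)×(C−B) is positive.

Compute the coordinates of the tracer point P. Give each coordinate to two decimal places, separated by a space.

A=(0,0), D=(10.00,0)
B = A + 1.00·(cos271°, sin271°) = (0.0175, -0.9998)
|BD| = 10.0325
circle(B,8.00) ∩ circle(D,10.00): a=3.2221, h=7.3224
  candidates: C₊=(2.4937,6.6073) cross=73.462; C₋=(3.9533,-7.9647) cross=-73.462
  mode + wants cross > 0 → take C=(2.4937,6.6073) (cross=73.462)
ex = (C−B)/|BC| = (0.3095,0.9509); ey = (-0.9509,0.3095)
P = B + 0.88·ex + -2.32·ey = (2.4959,-0.8812)

2.50 -0.88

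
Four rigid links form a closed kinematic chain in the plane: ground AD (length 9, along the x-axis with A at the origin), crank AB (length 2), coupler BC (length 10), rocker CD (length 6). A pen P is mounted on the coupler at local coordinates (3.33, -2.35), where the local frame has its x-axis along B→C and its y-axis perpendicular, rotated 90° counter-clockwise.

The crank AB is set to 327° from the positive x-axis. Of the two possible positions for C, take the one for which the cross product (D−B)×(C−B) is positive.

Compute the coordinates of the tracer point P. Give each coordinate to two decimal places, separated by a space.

5.69 -0.39

A=(0,0), D=(9.00,0)
B = A + 2.00·(cos327°, sin327°) = (1.6773, -1.0893)
|BD| = 7.4032
circle(B,10.00) ∩ circle(D,6.00): a=8.0241, h=5.9678
  candidates: C₊=(8.7360,5.9942) cross=44.181; C₋=(10.4921,-5.8115) cross=-44.181
  mode + wants cross > 0 → take C=(8.7360,5.9942) (cross=44.181)
ex = (C−B)/|BC| = (0.7059,0.7083); ey = (-0.7083,0.7059)
P = B + 3.33·ex + -2.35·ey = (5.6925,-0.3893)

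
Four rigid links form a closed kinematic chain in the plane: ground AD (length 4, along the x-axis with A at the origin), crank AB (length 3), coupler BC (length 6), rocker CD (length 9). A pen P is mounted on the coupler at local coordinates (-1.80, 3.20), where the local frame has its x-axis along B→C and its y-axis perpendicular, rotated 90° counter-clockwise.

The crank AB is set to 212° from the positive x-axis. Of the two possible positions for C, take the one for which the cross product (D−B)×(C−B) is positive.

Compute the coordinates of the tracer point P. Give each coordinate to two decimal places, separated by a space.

A=(0,0), D=(4.00,0)
B = A + 3.00·(cos212°, sin212°) = (-2.5441, -1.5898)
|BD| = 6.7345
circle(B,6.00) ∩ circle(D,9.00): a=0.0262, h=5.9999
  candidates: C₊=(-3.9350,4.2468) cross=40.406; C₋=(-1.1023,-7.4139) cross=-40.406
  mode + wants cross > 0 → take C=(-3.9350,4.2468) (cross=40.406)
ex = (C−B)/|BC| = (-0.2318,0.9728); ey = (-0.9728,-0.2318)
P = B + -1.80·ex + 3.20·ey = (-5.2397,-4.0825)

-5.24 -4.08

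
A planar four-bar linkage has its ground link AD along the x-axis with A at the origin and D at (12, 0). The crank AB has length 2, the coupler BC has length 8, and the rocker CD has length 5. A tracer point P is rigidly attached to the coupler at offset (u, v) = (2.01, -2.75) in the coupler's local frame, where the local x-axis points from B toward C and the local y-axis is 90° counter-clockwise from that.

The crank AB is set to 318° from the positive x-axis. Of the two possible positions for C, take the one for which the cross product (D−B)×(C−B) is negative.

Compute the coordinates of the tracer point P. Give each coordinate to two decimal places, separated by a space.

A=(0,0), D=(12.00,0)
B = A + 2.00·(cos318°, sin318°) = (1.4863, -1.3383)
|BD| = 10.5985
circle(B,8.00) ∩ circle(D,5.00): a=7.1391, h=3.6101
  candidates: C₊=(8.1125,3.1444) cross=38.261; C₋=(9.0241,-4.0180) cross=-38.261
  mode - wants cross < 0 → take C=(9.0241,-4.0180) (cross=-38.261)
ex = (C−B)/|BC| = (0.9422,-0.3350); ey = (0.3350,0.9422)
P = B + 2.01·ex + -2.75·ey = (2.4590,-4.6027)

2.46 -4.60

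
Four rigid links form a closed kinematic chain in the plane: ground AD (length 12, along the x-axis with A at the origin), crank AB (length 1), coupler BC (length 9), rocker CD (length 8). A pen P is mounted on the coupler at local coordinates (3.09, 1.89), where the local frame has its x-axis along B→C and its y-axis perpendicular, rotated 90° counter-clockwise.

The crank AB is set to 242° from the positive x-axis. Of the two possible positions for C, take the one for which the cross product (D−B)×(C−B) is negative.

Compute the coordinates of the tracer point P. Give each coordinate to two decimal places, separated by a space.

3.14 -1.14

A=(0,0), D=(12.00,0)
B = A + 1.00·(cos242°, sin242°) = (-0.4695, -0.8829)
|BD| = 12.5007
circle(B,9.00) ∩ circle(D,8.00): a=6.9303, h=5.7420
  candidates: C₊=(6.0380,5.3342) cross=71.779; C₋=(6.8491,-6.1211) cross=-71.779
  mode - wants cross < 0 → take C=(6.8491,-6.1211) (cross=-71.779)
ex = (C−B)/|BC| = (0.8132,-0.5820); ey = (0.5820,0.8132)
P = B + 3.09·ex + 1.89·ey = (3.1433,-1.1445)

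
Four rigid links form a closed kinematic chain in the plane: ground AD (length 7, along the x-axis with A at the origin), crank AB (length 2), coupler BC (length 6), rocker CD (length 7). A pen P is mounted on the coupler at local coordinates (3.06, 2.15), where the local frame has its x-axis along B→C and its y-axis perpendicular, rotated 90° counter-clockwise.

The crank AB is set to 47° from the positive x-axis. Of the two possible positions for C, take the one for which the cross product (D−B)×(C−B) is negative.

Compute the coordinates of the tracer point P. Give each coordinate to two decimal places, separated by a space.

3.66 -1.49

A=(0,0), D=(7.00,0)
B = A + 2.00·(cos47°, sin47°) = (1.3640, 1.4627)
|BD| = 5.8227
circle(B,6.00) ∩ circle(D,7.00): a=1.7950, h=5.7252
  candidates: C₊=(4.5397,6.5534) cross=33.336; C₋=(1.6633,-4.5298) cross=-33.336
  mode - wants cross < 0 → take C=(1.6633,-4.5298) (cross=-33.336)
ex = (C−B)/|BC| = (0.0499,-0.9988); ey = (0.9988,0.0499)
P = B + 3.06·ex + 2.15·ey = (3.6639,-1.4862)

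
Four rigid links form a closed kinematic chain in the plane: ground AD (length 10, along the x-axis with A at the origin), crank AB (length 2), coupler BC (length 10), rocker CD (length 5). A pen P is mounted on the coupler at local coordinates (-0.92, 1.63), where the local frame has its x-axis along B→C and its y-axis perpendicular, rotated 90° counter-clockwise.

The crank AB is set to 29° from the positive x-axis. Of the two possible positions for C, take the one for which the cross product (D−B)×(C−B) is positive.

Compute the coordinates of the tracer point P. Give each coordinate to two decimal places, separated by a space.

A=(0,0), D=(10.00,0)
B = A + 2.00·(cos29°, sin29°) = (1.7492, 0.9696)
|BD| = 8.3075
circle(B,10.00) ∩ circle(D,5.00): a=8.6677, h=4.9870
  candidates: C₊=(10.9398,4.9109) cross=41.430; C₋=(9.7757,-4.9950) cross=-41.430
  mode + wants cross > 0 → take C=(10.9398,4.9109) (cross=41.430)
ex = (C−B)/|BC| = (0.9191,0.3941); ey = (-0.3941,0.9191)
P = B + -0.92·ex + 1.63·ey = (0.2613,2.1051)

0.26 2.11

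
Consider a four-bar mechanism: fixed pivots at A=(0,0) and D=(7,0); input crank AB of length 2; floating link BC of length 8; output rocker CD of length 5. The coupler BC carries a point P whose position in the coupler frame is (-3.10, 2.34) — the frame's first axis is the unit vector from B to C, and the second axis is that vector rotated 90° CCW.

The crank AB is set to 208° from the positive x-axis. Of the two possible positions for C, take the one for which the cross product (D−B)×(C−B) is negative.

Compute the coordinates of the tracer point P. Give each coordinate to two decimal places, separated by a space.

A=(0,0), D=(7.00,0)
B = A + 2.00·(cos208°, sin208°) = (-1.7659, -0.9389)
|BD| = 8.8160
circle(B,8.00) ∩ circle(D,5.00): a=6.6199, h=4.4919
  candidates: C₊=(4.3379,4.2324) cross=39.601; C₋=(5.2948,-4.7002) cross=-39.601
  mode - wants cross < 0 → take C=(5.2948,-4.7002) (cross=-39.601)
ex = (C−B)/|BC| = (0.8826,-0.4702); ey = (0.4702,0.8826)
P = B + -3.10·ex + 2.34·ey = (-3.4017,2.5838)

-3.40 2.58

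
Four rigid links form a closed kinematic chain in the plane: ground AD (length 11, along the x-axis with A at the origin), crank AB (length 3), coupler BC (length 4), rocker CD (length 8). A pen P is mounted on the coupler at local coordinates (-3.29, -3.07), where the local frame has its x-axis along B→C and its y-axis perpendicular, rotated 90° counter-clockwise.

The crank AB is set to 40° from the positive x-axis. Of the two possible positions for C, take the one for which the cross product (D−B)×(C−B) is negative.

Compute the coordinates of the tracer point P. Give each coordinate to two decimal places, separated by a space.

-1.46 4.40

A=(0,0), D=(11.00,0)
B = A + 3.00·(cos40°, sin40°) = (2.2981, 1.9284)
|BD| = 8.9130
circle(B,4.00) ∩ circle(D,8.00): a=1.7638, h=3.5901
  candidates: C₊=(4.7969,5.0519) cross=31.999; C₋=(3.2434,-1.9583) cross=-31.999
  mode - wants cross < 0 → take C=(3.2434,-1.9583) (cross=-31.999)
ex = (C−B)/|BC| = (0.2363,-0.9717); ey = (0.9717,0.2363)
P = B + -3.29·ex + -3.07·ey = (-1.4624,4.3997)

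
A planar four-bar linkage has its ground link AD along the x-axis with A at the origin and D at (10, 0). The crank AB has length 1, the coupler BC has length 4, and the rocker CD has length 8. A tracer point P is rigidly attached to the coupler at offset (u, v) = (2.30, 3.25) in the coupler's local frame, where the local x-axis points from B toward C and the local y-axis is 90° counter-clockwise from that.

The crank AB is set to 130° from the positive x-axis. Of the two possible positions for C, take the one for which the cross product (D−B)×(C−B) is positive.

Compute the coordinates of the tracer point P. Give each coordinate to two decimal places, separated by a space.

A=(0,0), D=(10.00,0)
B = A + 1.00·(cos130°, sin130°) = (-0.6428, 0.7660)
|BD| = 10.6703
circle(B,4.00) ∩ circle(D,8.00): a=3.0859, h=2.5450
  candidates: C₊=(2.6179,3.0829) cross=27.156; C₋=(2.2525,-1.9939) cross=-27.156
  mode + wants cross > 0 → take C=(2.6179,3.0829) (cross=27.156)
ex = (C−B)/|BC| = (0.8152,0.5792); ey = (-0.5792,0.8152)
P = B + 2.30·ex + 3.25·ey = (-0.6504,4.7476)

-0.65 4.75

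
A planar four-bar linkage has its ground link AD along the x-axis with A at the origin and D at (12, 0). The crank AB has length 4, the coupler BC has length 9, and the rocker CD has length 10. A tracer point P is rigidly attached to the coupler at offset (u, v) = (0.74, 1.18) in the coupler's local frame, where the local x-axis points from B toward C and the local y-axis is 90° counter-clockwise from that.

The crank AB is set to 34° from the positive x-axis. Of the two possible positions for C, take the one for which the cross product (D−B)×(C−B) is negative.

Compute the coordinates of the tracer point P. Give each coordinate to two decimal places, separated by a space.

4.59 1.67

A=(0,0), D=(12.00,0)
B = A + 4.00·(cos34°, sin34°) = (3.3162, 2.2368)
|BD| = 8.9673
circle(B,9.00) ∩ circle(D,10.00): a=3.4242, h=8.3231
  candidates: C₊=(8.7083,9.4427) cross=74.636; C₋=(4.5561,-6.6774) cross=-74.636
  mode - wants cross < 0 → take C=(4.5561,-6.6774) (cross=-74.636)
ex = (C−B)/|BC| = (0.1378,-0.9905); ey = (0.9905,0.1378)
P = B + 0.74·ex + 1.18·ey = (4.5868,1.6664)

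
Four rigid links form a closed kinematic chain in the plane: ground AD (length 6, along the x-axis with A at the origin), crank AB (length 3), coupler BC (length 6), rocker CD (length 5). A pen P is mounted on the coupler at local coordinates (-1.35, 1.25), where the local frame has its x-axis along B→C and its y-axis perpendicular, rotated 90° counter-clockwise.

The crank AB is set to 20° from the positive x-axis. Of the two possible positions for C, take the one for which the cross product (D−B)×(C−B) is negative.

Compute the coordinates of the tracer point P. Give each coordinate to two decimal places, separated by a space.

A=(0,0), D=(6.00,0)
B = A + 3.00·(cos20°, sin20°) = (2.8191, 1.0261)
|BD| = 3.3423
circle(B,6.00) ∩ circle(D,5.00): a=3.3167, h=4.9999
  candidates: C₊=(7.5106,4.7664) cross=16.711; C₋=(4.4407,-4.7506) cross=-16.711
  mode - wants cross < 0 → take C=(4.4407,-4.7506) (cross=-16.711)
ex = (C−B)/|BC| = (0.2703,-0.9628); ey = (0.9628,0.2703)
P = B + -1.35·ex + 1.25·ey = (3.6577,2.6637)

3.66 2.66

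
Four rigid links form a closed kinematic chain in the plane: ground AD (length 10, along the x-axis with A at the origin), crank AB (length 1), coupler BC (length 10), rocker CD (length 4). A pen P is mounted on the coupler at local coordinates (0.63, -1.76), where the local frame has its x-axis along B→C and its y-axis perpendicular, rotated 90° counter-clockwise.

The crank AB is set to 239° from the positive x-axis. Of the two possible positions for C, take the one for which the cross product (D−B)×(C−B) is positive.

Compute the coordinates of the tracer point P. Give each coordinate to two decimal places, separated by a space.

0.84 -2.14

A=(0,0), D=(10.00,0)
B = A + 1.00·(cos239°, sin239°) = (-0.5150, -0.8572)
|BD| = 10.5499
circle(B,10.00) ∩ circle(D,4.00): a=9.2560, h=3.7850
  candidates: C₊=(8.4029,3.6673) cross=39.931; C₋=(9.0179,-3.8776) cross=-39.931
  mode + wants cross > 0 → take C=(8.4029,3.6673) (cross=39.931)
ex = (C−B)/|BC| = (0.8918,0.4524); ey = (-0.4524,0.8918)
P = B + 0.63·ex + -1.76·ey = (0.8431,-2.1417)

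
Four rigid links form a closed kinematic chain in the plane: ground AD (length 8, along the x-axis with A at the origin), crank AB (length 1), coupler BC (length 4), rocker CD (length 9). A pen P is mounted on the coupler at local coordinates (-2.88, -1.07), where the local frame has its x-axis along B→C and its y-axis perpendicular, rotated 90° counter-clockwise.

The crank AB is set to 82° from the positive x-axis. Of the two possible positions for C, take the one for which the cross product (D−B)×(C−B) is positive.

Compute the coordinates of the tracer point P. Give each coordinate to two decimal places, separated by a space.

0.95 -1.97

A=(0,0), D=(8.00,0)
B = A + 1.00·(cos82°, sin82°) = (0.1392, 0.9903)
|BD| = 7.9230
circle(B,4.00) ∩ circle(D,9.00): a=-0.1405, h=3.9975
  candidates: C₊=(0.4994,4.9740) cross=31.672; C₋=(-0.4999,-2.9584) cross=-31.672
  mode + wants cross > 0 → take C=(0.4994,4.9740) (cross=31.672)
ex = (C−B)/|BC| = (0.0901,0.9959); ey = (-0.9959,0.0901)
P = B + -2.88·ex + -1.07·ey = (0.9455,-1.9744)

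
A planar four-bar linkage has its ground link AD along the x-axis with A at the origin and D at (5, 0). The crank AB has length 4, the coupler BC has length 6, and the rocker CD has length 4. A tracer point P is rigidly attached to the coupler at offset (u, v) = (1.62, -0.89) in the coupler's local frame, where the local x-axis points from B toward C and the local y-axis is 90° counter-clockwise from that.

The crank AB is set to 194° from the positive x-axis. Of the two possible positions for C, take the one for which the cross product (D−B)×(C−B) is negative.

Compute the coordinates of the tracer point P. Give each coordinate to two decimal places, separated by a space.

-2.55 -2.25

A=(0,0), D=(5.00,0)
B = A + 4.00·(cos194°, sin194°) = (-3.8812, -0.9677)
|BD| = 8.9337
circle(B,6.00) ∩ circle(D,4.00): a=5.5862, h=2.1895
  candidates: C₊=(1.4350,1.8141) cross=19.561; C₋=(1.9093,-2.5393) cross=-19.561
  mode - wants cross < 0 → take C=(1.9093,-2.5393) (cross=-19.561)
ex = (C−B)/|BC| = (0.9651,-0.2619); ey = (0.2619,0.9651)
P = B + 1.62·ex + -0.89·ey = (-2.5509,-2.2509)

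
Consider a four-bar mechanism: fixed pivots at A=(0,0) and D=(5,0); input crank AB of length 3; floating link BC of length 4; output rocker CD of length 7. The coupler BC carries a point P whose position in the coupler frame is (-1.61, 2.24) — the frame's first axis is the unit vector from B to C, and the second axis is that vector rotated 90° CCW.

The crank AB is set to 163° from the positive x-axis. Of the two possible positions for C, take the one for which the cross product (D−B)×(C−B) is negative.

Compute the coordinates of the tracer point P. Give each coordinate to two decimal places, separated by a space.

A=(0,0), D=(5.00,0)
B = A + 3.00·(cos163°, sin163°) = (-2.8689, 0.8771)
|BD| = 7.9176
circle(B,4.00) ∩ circle(D,7.00): a=1.8749, h=3.5334
  candidates: C₊=(-0.6142,4.1811) cross=27.976; C₋=(-1.3970,-2.8422) cross=-27.976
  mode - wants cross < 0 → take C=(-1.3970,-2.8422) (cross=-27.976)
ex = (C−B)/|BC| = (0.3680,-0.9298); ey = (0.9298,0.3680)
P = B + -1.61·ex + 2.24·ey = (-1.3785,3.1984)

-1.38 3.20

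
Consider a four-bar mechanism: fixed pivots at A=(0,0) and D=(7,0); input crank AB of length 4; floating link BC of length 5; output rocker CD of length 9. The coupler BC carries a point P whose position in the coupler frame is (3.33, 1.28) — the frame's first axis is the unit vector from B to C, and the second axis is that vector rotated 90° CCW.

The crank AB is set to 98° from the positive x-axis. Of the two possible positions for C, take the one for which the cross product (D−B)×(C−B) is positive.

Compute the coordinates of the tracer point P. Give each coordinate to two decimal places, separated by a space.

0.55 7.35

A=(0,0), D=(7.00,0)
B = A + 4.00·(cos98°, sin98°) = (-0.5567, 3.9611)
|BD| = 8.5319
circle(B,5.00) ∩ circle(D,9.00): a=0.9842, h=4.9022
  candidates: C₊=(2.5909,7.8460) cross=41.825; C₋=(-1.9609,-0.8377) cross=-41.825
  mode + wants cross > 0 → take C=(2.5909,7.8460) (cross=41.825)
ex = (C−B)/|BC| = (0.6295,0.7770); ey = (-0.7770,0.6295)
P = B + 3.33·ex + 1.28·ey = (0.5451,7.3542)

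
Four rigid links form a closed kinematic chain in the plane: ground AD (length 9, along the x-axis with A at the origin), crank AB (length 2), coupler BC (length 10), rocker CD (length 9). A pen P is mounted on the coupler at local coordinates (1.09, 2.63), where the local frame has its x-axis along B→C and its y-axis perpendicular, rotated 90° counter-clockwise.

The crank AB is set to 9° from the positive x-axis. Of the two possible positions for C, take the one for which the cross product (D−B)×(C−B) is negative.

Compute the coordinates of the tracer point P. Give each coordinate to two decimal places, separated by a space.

A=(0,0), D=(9.00,0)
B = A + 2.00·(cos9°, sin9°) = (1.9754, 0.3129)
|BD| = 7.0316
circle(B,10.00) ∩ circle(D,9.00): a=4.8668, h=8.7358
  candidates: C₊=(7.2261,8.8234) cross=61.426; C₋=(6.4487,-8.6308) cross=-61.426
  mode - wants cross < 0 → take C=(6.4487,-8.6308) (cross=-61.426)
ex = (C−B)/|BC| = (0.4473,-0.8944); ey = (0.8944,0.4473)
P = B + 1.09·ex + 2.63·ey = (4.8152,0.5145)

4.82 0.51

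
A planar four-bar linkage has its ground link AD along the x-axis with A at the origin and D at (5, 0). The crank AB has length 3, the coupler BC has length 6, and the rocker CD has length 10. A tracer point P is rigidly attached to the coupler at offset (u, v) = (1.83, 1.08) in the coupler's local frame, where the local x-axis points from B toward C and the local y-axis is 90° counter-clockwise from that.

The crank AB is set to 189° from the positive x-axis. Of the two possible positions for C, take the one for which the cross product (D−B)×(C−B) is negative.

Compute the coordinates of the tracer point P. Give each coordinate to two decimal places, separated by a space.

A=(0,0), D=(5.00,0)
B = A + 3.00·(cos189°, sin189°) = (-2.9631, -0.4693)
|BD| = 7.9769
circle(B,6.00) ∩ circle(D,10.00): a=-0.0232, h=6.0000
  candidates: C₊=(-3.3392,5.5189) cross=47.861; C₋=(-2.6332,-6.4602) cross=-47.861
  mode - wants cross < 0 → take C=(-2.6332,-6.4602) (cross=-47.861)
ex = (C−B)/|BC| = (0.0550,-0.9985); ey = (0.9985,0.0550)
P = B + 1.83·ex + 1.08·ey = (-1.7841,-2.2372)

-1.78 -2.24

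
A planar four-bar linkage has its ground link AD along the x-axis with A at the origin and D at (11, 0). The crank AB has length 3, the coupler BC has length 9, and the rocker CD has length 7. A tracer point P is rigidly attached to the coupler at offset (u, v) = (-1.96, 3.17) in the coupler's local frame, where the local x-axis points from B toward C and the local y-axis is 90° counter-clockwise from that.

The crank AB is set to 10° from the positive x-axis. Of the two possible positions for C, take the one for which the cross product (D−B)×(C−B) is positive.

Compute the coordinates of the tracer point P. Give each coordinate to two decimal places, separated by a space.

-0.66 1.42

A=(0,0), D=(11.00,0)
B = A + 3.00·(cos10°, sin10°) = (2.9544, 0.5209)
|BD| = 8.0624
circle(B,9.00) ∩ circle(D,7.00): a=6.0157, h=6.6941
  candidates: C₊=(9.3901,6.8124) cross=53.971; C₋=(8.5250,-6.5479) cross=-53.971
  mode + wants cross > 0 → take C=(9.3901,6.8124) (cross=53.971)
ex = (C−B)/|BC| = (0.7151,0.6990); ey = (-0.6990,0.7151)
P = B + -1.96·ex + 3.17·ey = (-0.6631,1.4176)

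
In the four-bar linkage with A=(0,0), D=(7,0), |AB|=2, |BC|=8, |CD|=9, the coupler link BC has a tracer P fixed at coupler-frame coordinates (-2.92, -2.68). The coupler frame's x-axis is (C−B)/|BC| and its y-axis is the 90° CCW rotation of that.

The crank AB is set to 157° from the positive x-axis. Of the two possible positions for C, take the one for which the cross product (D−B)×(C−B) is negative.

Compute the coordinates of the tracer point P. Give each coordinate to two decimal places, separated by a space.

-5.38 2.56

A=(0,0), D=(7.00,0)
B = A + 2.00·(cos157°, sin157°) = (-1.8410, 0.7815)
|BD| = 8.8755
circle(B,8.00) ∩ circle(D,9.00): a=3.4800, h=7.2034
  candidates: C₊=(2.2598,7.6505) cross=63.934; C₋=(0.9913,-6.7004) cross=-63.934
  mode - wants cross < 0 → take C=(0.9913,-6.7004) (cross=-63.934)
ex = (C−B)/|BC| = (0.3540,-0.9352); ey = (0.9352,0.3540)
P = B + -2.92·ex + -2.68·ey = (-5.3812,2.5635)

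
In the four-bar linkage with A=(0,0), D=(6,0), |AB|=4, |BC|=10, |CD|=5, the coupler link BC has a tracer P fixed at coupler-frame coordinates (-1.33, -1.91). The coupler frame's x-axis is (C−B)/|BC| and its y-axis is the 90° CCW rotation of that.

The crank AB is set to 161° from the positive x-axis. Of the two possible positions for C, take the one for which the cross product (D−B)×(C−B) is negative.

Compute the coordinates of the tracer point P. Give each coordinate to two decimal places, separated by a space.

A=(0,0), D=(6.00,0)
B = A + 4.00·(cos161°, sin161°) = (-3.7821, 1.3023)
|BD| = 9.8684
circle(B,10.00) ∩ circle(D,5.00): a=8.7342, h=4.8697
  candidates: C₊=(5.5184,4.9767) cross=48.056; C₋=(4.2331,-4.6774) cross=-48.056
  mode - wants cross < 0 → take C=(4.2331,-4.6774) (cross=-48.056)
ex = (C−B)/|BC| = (0.8015,-0.5980); ey = (0.5980,0.8015)
P = B + -1.33·ex + -1.91·ey = (-5.9902,0.5667)

-5.99 0.57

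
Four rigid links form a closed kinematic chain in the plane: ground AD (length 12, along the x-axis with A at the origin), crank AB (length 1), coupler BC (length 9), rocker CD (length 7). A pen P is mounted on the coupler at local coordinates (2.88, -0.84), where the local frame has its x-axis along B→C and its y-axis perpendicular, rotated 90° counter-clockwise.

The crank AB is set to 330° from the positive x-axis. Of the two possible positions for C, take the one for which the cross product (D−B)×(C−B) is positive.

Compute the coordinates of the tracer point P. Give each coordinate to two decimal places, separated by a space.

3.58 0.78

A=(0,0), D=(12.00,0)
B = A + 1.00·(cos330°, sin330°) = (0.8660, -0.5000)
|BD| = 11.1452
circle(B,9.00) ∩ circle(D,7.00): a=7.0082, h=5.6467
  candidates: C₊=(7.6138,5.4554) cross=62.934; C₋=(8.1205,-5.8266) cross=-62.934
  mode + wants cross > 0 → take C=(7.6138,5.4554) (cross=62.934)
ex = (C−B)/|BC| = (0.7498,0.6617); ey = (-0.6617,0.7498)
P = B + 2.88·ex + -0.84·ey = (3.5812,0.7759)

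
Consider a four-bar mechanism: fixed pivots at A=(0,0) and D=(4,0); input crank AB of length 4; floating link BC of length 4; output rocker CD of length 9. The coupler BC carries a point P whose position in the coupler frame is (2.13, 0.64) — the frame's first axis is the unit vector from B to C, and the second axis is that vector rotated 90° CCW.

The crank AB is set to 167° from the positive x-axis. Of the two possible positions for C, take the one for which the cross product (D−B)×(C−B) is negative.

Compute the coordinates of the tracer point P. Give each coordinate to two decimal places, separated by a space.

A=(0,0), D=(4.00,0)
B = A + 4.00·(cos167°, sin167°) = (-3.8975, 0.8998)
|BD| = 7.9486
circle(B,4.00) ∩ circle(D,9.00): a=-0.1145, h=3.9984
  candidates: C₊=(-3.5586,4.8854) cross=31.781; C₋=(-4.4639,-3.0599) cross=-31.781
  mode - wants cross < 0 → take C=(-4.4639,-3.0599) (cross=-31.781)
ex = (C−B)/|BC| = (-0.1416,-0.9899); ey = (0.9899,-0.1416)
P = B + 2.13·ex + 0.64·ey = (-3.5655,-1.2994)

-3.57 -1.30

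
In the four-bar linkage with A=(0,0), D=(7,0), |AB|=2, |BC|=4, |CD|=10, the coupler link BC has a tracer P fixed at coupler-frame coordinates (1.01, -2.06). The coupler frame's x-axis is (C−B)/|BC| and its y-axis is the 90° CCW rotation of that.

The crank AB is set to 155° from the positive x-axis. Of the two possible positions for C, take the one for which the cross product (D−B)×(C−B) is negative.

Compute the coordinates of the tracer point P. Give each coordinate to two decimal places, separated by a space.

-4.02 0.21

A=(0,0), D=(7.00,0)
B = A + 2.00·(cos155°, sin155°) = (-1.8126, 0.8452)
|BD| = 8.8531
circle(B,4.00) ∩ circle(D,10.00): a=-0.3176, h=3.9874
  candidates: C₊=(-1.7481,4.8447) cross=35.300; C₋=(-2.5095,-3.0936) cross=-35.300
  mode - wants cross < 0 → take C=(-2.5095,-3.0936) (cross=-35.300)
ex = (C−B)/|BC| = (-0.1742,-0.9847); ey = (0.9847,-0.1742)
P = B + 1.01·ex + -2.06·ey = (-4.0171,0.2096)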